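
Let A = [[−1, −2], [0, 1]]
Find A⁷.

[[−1, −2], [0, 1]]

A² = I (check: tr A = 0 and det A = −1), so A⁷ = A since 7 is odd.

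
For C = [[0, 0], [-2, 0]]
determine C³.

[[0, 0], [0, 0]]

C is strictly triangular, hence nilpotent: C² = 0, so C³ = 0.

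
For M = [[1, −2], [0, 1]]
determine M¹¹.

M = I + N where N = [[0, −2], [0, 0]] is strictly upper-triangular, so N² = 0.
(I + N)¹¹ = I + 11·N = [[1, −22], [0, 1]].

[[1, −22], [0, 1]]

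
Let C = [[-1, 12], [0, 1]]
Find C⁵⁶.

[[1, 0], [0, 1]]

C² = I (check: tr C = 0 and det C = -1), so C⁵⁶ = I since 56 is even.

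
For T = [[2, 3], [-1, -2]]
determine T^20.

T² = I (check: tr T = 0 and det T = -1), so T^20 = I since 20 is even.

[[1, 0], [0, 1]]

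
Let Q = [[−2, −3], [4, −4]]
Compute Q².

[[−8, 18], [−24, 4]]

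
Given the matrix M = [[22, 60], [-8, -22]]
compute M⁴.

tr M = 0 and det M = -4, so the characteristic polynomial is λ² − (0)λ + (-4) with roots 2 and -2.
Eigenvectors give P = [[-3, -5], [1, 2]] with P⁻¹ = [[-2, -5], [1, 3]], and M = P·diag(2, -2)·P⁻¹.
Then M⁴ = P·diag(16, 16)·P⁻¹ = [[-48, -80], [16, 32]] · [[-2, -5], [1, 3]] = [[16, 0], [0, 16]].

[[16, 0], [0, 16]]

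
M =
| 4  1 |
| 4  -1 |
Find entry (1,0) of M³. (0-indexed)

68

M² = [[20, 3], [12, 5]]
M³ = [[92, 17], [68, 7]]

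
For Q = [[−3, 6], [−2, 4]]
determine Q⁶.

[[−3, 6], [−2, 4]]

Q² = Q (a projection; rank 1, trace 1), so Q⁶ = Q.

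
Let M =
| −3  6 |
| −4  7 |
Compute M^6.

tr M = 4 and det M = 3, so the characteristic polynomial is λ² − (4)λ + (3) with roots 1 and 3.
Eigenvectors give P = [[3, 1], [2, 1]] with P⁻¹ = [[1, −1], [−2, 3]], and M = P·diag(1, 3)·P⁻¹.
Then M^6 = P·diag(1, 729)·P⁻¹ = [[3, 729], [2, 729]] · [[1, −1], [−2, 3]] = [[−1455, 2184], [−1456, 2185]].

[[−1455, 2184], [−1456, 2185]]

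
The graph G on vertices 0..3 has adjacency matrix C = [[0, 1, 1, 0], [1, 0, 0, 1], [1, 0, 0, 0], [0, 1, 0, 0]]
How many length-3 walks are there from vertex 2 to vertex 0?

2

The number of length-3 walks from vertex 2 to vertex 0 is entry (2,0) of C³, where C is the adjacency matrix.
C² = [[2, 0, 0, 1], [0, 2, 1, 0], [0, 1, 1, 0], [1, 0, 0, 1]]
C³ = [[0, 3, 2, 0], [3, 0, 0, 2], [2, 0, 0, 1], [0, 2, 1, 0]]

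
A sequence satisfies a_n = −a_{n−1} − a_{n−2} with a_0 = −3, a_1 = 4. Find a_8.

−1

With companion matrix T = [[−1, −1], [1, 0]], [a_n, a_{n−1}]ᵀ = T·[a_{n−1}, a_{n−2}]ᵀ, so [a_8, a_7]ᵀ = T^7·[a_1, a_0]ᵀ.
T^7 = [[−1, −1], [1, 0]], giving [a_8, a_7]ᵀ = [[−1], [4]].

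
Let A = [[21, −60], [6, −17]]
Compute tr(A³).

tr A = 4 and det A = 3, so the characteristic polynomial is λ² − (4)λ + (3) with roots 1 and 3.
Eigenvectors give P = [[3, 10], [1, 3]] with P⁻¹ = [[−3, 10], [1, −3]], and A = P·diag(1, 3)·P⁻¹.
Then A³ = P·diag(1, 27)·P⁻¹ = [[3, 270], [1, 81]] · [[−3, 10], [1, −3]] = [[261, −780], [78, −233]].

28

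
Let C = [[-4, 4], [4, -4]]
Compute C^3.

[[-256, 256], [256, -256]]

C^2 = [[32, -32], [-32, 32]]
C^3 = [[-256, 256], [256, -256]]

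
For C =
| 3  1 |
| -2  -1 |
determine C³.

[[17, 5], [-10, -3]]

C² = [[7, 2], [-4, -1]]
C³ = [[17, 5], [-10, -3]]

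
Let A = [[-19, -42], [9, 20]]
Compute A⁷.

[[-775, -1806], [387, 902]]

tr A = 1 and det A = -2, so the characteristic polynomial is λ² − (1)λ + (-2) with roots -1 and 2.
Eigenvectors give P = [[7, -2], [-3, 1]] with P⁻¹ = [[1, 2], [3, 7]], and A = P·diag(-1, 2)·P⁻¹.
Then A⁷ = P·diag(-1, 128)·P⁻¹ = [[-7, -256], [3, 128]] · [[1, 2], [3, 7]] = [[-775, -1806], [387, 902]].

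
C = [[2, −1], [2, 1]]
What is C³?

[[−2, −5], [10, −7]]

C² = [[2, −3], [6, −1]]
C³ = [[−2, −5], [10, −7]]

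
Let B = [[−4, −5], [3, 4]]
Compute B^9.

[[−4, −5], [3, 4]]

B² = I (check: tr B = 0 and det B = −1), so B^9 = B since 9 is odd.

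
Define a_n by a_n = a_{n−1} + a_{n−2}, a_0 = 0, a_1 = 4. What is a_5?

With companion matrix C = [[1, 1], [1, 0]], [a_n, a_{n−1}]ᵀ = C·[a_{n−1}, a_{n−2}]ᵀ, so [a_5, a_4]ᵀ = C⁴·[a_1, a_0]ᵀ.
C⁴ = [[5, 3], [3, 2]], giving [a_5, a_4]ᵀ = [[20], [12]].

20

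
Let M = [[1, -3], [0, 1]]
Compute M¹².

M = I + N where N = [[0, -3], [0, 0]] is strictly upper-triangular, so N² = 0.
(I + N)¹² = I + 12·N = [[1, -36], [0, 1]].

[[1, -36], [0, 1]]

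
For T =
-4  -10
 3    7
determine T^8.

[[-1274, -2550], [765, 1531]]

tr T = 3 and det T = 2, so the characteristic polynomial is λ² − (3)λ + (2) with roots 2 and 1.
Eigenvectors give P = [[-5, -2], [3, 1]] with P⁻¹ = [[1, 2], [-3, -5]], and T = P·diag(2, 1)·P⁻¹.
Then T^8 = P·diag(256, 1)·P⁻¹ = [[-1280, -2], [768, 1]] · [[1, 2], [-3, -5]] = [[-1274, -2550], [765, 1531]].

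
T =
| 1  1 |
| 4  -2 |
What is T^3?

[[1, 7], [28, -20]]

T^2 = [[5, -1], [-4, 8]]
T^3 = [[1, 7], [28, -20]]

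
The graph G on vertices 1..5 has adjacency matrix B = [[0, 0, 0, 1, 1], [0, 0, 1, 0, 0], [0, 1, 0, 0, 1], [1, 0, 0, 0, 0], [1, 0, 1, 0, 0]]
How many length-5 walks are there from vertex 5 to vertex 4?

0

The number of length-5 walks from vertex 5 to vertex 4 is entry (5,4) of B⁵, where B is the adjacency matrix.
B² = [[2, 0, 1, 0, 0], [0, 1, 0, 0, 1], [1, 0, 2, 0, 0], [0, 0, 0, 1, 1], [0, 1, 0, 1, 2]]
B³ = [[0, 1, 0, 2, 3], [1, 0, 2, 0, 0], [0, 2, 0, 1, 3], [2, 0, 1, 0, 0], [3, 0, 3, 0, 0]]
B⁴ = [[5, 0, 4, 0, 0], [0, 2, 0, 1, 3], [4, 0, 5, 0, 0], [0, 1, 0, 2, 3], [0, 3, 0, 3, 6]]
B⁵ = [[0, 4, 0, 5, 9], [4, 0, 5, 0, 0], [0, 5, 0, 4, 9], [5, 0, 4, 0, 0], [9, 0, 9, 0, 0]]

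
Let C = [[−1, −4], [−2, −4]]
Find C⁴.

C² = [[9, 20], [10, 24]]
C³ = [[−49, −116], [−58, −136]]
C⁴ = [[281, 660], [330, 776]]

[[281, 660], [330, 776]]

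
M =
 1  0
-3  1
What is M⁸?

[[1, 0], [-24, 1]]

M = I + N where N = [[0, 0], [-3, 0]] is strictly lower-triangular, so N² = 0.
(I + N)⁸ = I + 8·N = [[1, 0], [-24, 1]].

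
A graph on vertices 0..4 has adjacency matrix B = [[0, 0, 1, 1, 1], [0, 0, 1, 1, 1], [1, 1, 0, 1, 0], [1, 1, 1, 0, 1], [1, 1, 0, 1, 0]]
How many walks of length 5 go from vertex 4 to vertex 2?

The number of length-5 walks from vertex 4 to vertex 2 is entry (4,2) of B⁵, where B is the adjacency matrix.
B² = [[3, 3, 1, 2, 1], [3, 3, 1, 2, 1], [1, 1, 3, 2, 3], [2, 2, 2, 4, 2], [1, 1, 3, 2, 3]]
B³ = [[4, 4, 8, 8, 8], [4, 4, 8, 8, 8], [8, 8, 4, 8, 4], [8, 8, 8, 8, 8], [8, 8, 4, 8, 4]]
B⁴ = [[24, 24, 16, 24, 16], [24, 24, 16, 24, 16], [16, 16, 24, 24, 24], [24, 24, 24, 32, 24], [16, 16, 24, 24, 24]]
B⁵ = [[56, 56, 72, 80, 72], [56, 56, 72, 80, 72], [72, 72, 56, 80, 56], [80, 80, 80, 96, 80], [72, 72, 56, 80, 56]]

56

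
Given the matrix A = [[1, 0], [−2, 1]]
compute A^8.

[[1, 0], [−16, 1]]

A = I + N where N = [[0, 0], [−2, 0]] is strictly lower-triangular, so N^2 = 0.
(I + N)^8 = I + 8·N = [[1, 0], [−16, 1]].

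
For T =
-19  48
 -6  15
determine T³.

[[-235, 624], [-78, 207]]

tr T = -4 and det T = 3, so the characteristic polynomial is λ² − (-4)λ + (3) with roots -1 and -3.
Eigenvectors give P = [[8, -3], [3, -1]] with P⁻¹ = [[-1, 3], [-3, 8]], and T = P·diag(-1, -3)·P⁻¹.
Then T³ = P·diag(-1, -27)·P⁻¹ = [[-8, 81], [-3, 27]] · [[-1, 3], [-3, 8]] = [[-235, 624], [-78, 207]].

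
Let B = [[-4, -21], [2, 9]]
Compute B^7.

[[-12226, -43239], [4118, 14541]]

tr B = 5 and det B = 6, so the characteristic polynomial is λ² − (5)λ + (6) with roots 2 and 3.
Eigenvectors give P = [[7, -3], [-2, 1]] with P⁻¹ = [[1, 3], [2, 7]], and B = P·diag(2, 3)·P⁻¹.
Then B^7 = P·diag(128, 2187)·P⁻¹ = [[896, -6561], [-256, 2187]] · [[1, 3], [2, 7]] = [[-12226, -43239], [4118, 14541]].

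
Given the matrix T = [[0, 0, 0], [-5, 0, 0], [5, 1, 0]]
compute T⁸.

T is strictly triangular, hence nilpotent: T³ = 0, so T⁸ = 0.

[[0, 0, 0], [0, 0, 0], [0, 0, 0]]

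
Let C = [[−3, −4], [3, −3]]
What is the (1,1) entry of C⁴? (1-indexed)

C² = [[−3, 24], [−18, −3]]
C³ = [[81, −60], [45, 81]]
C⁴ = [[−423, −144], [108, −423]]

−423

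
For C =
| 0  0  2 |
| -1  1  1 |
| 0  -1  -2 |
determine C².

[[0, -2, -4], [-1, 0, -3], [1, 1, 3]]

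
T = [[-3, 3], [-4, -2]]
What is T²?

[[-3, -15], [20, -8]]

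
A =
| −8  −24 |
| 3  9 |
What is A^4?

[[−8, −24], [3, 9]]

A² = A (a projection; rank 1, trace 1), so A^4 = A.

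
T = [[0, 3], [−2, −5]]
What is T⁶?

tr T = −5 and det T = 6, so the characteristic polynomial is λ² − (−5)λ + (6) with roots −2 and −3.
Eigenvectors give P = [[3, −1], [−2, 1]] with P⁻¹ = [[1, 1], [2, 3]], and T = P·diag(−2, −3)·P⁻¹.
Then T⁶ = P·diag(64, 729)·P⁻¹ = [[192, −729], [−128, 729]] · [[1, 1], [2, 3]] = [[−1266, −1995], [1330, 2059]].

[[−1266, −1995], [1330, 2059]]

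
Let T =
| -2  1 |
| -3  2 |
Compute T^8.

T² = I (check: tr T = 0 and det T = -1), so T^8 = I since 8 is even.

[[1, 0], [0, 1]]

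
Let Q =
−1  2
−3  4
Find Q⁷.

[[−253, 254], [−381, 382]]

tr Q = 3 and det Q = 2, so the characteristic polynomial is λ² − (3)λ + (2) with roots 2 and 1.
Eigenvectors give P = [[2, 1], [3, 1]] with P⁻¹ = [[−1, 1], [3, −2]], and Q = P·diag(2, 1)·P⁻¹.
Then Q⁷ = P·diag(128, 1)·P⁻¹ = [[256, 1], [384, 1]] · [[−1, 1], [3, −2]] = [[−253, 254], [−381, 382]].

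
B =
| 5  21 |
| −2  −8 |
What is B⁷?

[[761, 2667], [−254, −890]]

tr B = −3 and det B = 2, so the characteristic polynomial is λ² − (−3)λ + (2) with roots −2 and −1.
Eigenvectors give P = [[3, −7], [−1, 2]] with P⁻¹ = [[−2, −7], [−1, −3]], and B = P·diag(−2, −1)·P⁻¹.
Then B⁷ = P·diag(−128, −1)·P⁻¹ = [[−384, 7], [128, −2]] · [[−2, −7], [−1, −3]] = [[761, 2667], [−254, −890]].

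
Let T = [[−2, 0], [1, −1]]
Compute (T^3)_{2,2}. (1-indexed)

−1

tr T = −3 and det T = 2, so the characteristic polynomial is λ² − (−3)λ + (2) with roots −2 and −1.
Eigenvectors give P = [[−1, 0], [1, 1]] with P⁻¹ = [[−1, 0], [1, 1]], and T = P·diag(−2, −1)·P⁻¹.
Then T^3 = P·diag(−8, −1)·P⁻¹ = [[8, 0], [−8, −1]] · [[−1, 0], [1, 1]] = [[−8, 0], [7, −1]].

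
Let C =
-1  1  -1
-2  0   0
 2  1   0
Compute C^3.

C^2 = [[-3, -2, 1], [2, -2, 2], [-4, 2, -2]]
C^3 = [[9, -2, 3], [6, 4, -2], [-4, -6, 4]]

[[9, -2, 3], [6, 4, -2], [-4, -6, 4]]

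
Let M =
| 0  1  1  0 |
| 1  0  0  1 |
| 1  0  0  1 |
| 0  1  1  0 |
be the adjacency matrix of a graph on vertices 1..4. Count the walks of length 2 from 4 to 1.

The number of length-2 walks from vertex 4 to vertex 1 is entry (4,1) of M², where M is the adjacency matrix.
M² = [[2, 0, 0, 2], [0, 2, 2, 0], [0, 2, 2, 0], [2, 0, 0, 2]]

2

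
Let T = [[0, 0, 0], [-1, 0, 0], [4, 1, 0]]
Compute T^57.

[[0, 0, 0], [0, 0, 0], [0, 0, 0]]

T is strictly triangular, hence nilpotent: T^3 = 0, so T^57 = 0.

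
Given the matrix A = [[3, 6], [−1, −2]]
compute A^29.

A² = A (a projection; rank 1, trace 1), so A^29 = A.

[[3, 6], [−1, −2]]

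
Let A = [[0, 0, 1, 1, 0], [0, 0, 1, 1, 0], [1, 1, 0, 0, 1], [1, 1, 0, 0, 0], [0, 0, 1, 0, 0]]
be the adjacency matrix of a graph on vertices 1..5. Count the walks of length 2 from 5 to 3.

0

The number of length-2 walks from vertex 5 to vertex 3 is entry (5,3) of A², where A is the adjacency matrix.
A² = [[2, 2, 0, 0, 1], [2, 2, 0, 0, 1], [0, 0, 3, 2, 0], [0, 0, 2, 2, 0], [1, 1, 0, 0, 1]]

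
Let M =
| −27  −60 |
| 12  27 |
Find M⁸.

[[6561, 0], [0, 6561]]

tr M = 0 and det M = −9, so the characteristic polynomial is λ² − (0)λ + (−9) with roots −3 and 3.
Eigenvectors give P = [[5, 2], [−2, −1]] with P⁻¹ = [[1, 2], [−2, −5]], and M = P·diag(−3, 3)·P⁻¹.
Then M⁸ = P·diag(6561, 6561)·P⁻¹ = [[32805, 13122], [−13122, −6561]] · [[1, 2], [−2, −5]] = [[6561, 0], [0, 6561]].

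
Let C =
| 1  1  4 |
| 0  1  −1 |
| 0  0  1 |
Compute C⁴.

[[1, 4, 10], [0, 1, −4], [0, 0, 1]]

C = I + N where N = [[0, 1, 4], [0, 0, −1], [0, 0, 0]] is strictly upper-triangular, so N³ = 0.
(I + N)⁴ = I + 4·N + 6·N² = [[1, 4, 10], [0, 1, −4], [0, 0, 1]].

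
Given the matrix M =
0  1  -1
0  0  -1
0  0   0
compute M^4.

[[0, 0, 0], [0, 0, 0], [0, 0, 0]]

M is strictly triangular, hence nilpotent: M^3 = 0, so M^4 = 0.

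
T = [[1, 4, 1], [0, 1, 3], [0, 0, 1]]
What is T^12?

[[1, 48, 804], [0, 1, 36], [0, 0, 1]]

T = I + N where N = [[0, 4, 1], [0, 0, 3], [0, 0, 0]] is strictly upper-triangular, so N^3 = 0.
(I + N)^12 = I + 12·N + 66·N^2 = [[1, 48, 804], [0, 1, 36], [0, 0, 1]].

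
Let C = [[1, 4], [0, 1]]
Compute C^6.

C = I + N where N = [[0, 4], [0, 0]] is strictly upper-triangular, so N^2 = 0.
(I + N)^6 = I + 6·N = [[1, 24], [0, 1]].

[[1, 24], [0, 1]]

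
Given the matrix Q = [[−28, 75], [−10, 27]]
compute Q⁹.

[[−120658, 302925], [−40390, 101487]]

tr Q = −1 and det Q = −6, so the characteristic polynomial is λ² − (−1)λ + (−6) with roots 2 and −3.
Eigenvectors give P = [[−5, 3], [−2, 1]] with P⁻¹ = [[1, −3], [2, −5]], and Q = P·diag(2, −3)·P⁻¹.
Then Q⁹ = P·diag(512, −19683)·P⁻¹ = [[−2560, −59049], [−1024, −19683]] · [[1, −3], [2, −5]] = [[−120658, 302925], [−40390, 101487]].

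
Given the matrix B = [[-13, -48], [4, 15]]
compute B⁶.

[[-2183, -8736], [728, 2913]]

tr B = 2 and det B = -3, so the characteristic polynomial is λ² − (2)λ + (-3) with roots -1 and 3.
Eigenvectors give P = [[-4, 3], [1, -1]] with P⁻¹ = [[-1, -3], [-1, -4]], and B = P·diag(-1, 3)·P⁻¹.
Then B⁶ = P·diag(1, 729)·P⁻¹ = [[-4, 2187], [1, -729]] · [[-1, -3], [-1, -4]] = [[-2183, -8736], [728, 2913]].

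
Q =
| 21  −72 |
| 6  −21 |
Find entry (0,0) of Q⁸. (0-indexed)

6561

tr Q = 0 and det Q = −9, so the characteristic polynomial is λ² − (0)λ + (−9) with roots −3 and 3.
Eigenvectors give P = [[3, 4], [1, 1]] with P⁻¹ = [[−1, 4], [1, −3]], and Q = P·diag(−3, 3)·P⁻¹.
Then Q⁸ = P·diag(6561, 6561)·P⁻¹ = [[19683, 26244], [6561, 6561]] · [[−1, 4], [1, −3]] = [[6561, 0], [0, 6561]].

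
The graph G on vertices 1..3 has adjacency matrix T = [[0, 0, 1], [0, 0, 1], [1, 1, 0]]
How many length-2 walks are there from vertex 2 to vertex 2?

The number of length-2 walks from vertex 2 to vertex 2 is entry (2,2) of T^2, where T is the adjacency matrix.
T^2 = [[1, 1, 0], [1, 1, 0], [0, 0, 2]]

1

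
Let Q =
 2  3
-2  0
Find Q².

[[-2, 6], [-4, -6]]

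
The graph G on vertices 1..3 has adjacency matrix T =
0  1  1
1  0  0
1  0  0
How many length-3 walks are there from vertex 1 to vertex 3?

The number of length-3 walks from vertex 1 to vertex 3 is entry (1,3) of T³, where T is the adjacency matrix.
T² = [[2, 0, 0], [0, 1, 1], [0, 1, 1]]
T³ = [[0, 2, 2], [2, 0, 0], [2, 0, 0]]

2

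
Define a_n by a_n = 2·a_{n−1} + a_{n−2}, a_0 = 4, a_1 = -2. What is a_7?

-58

With companion matrix C = [[2, 1], [1, 0]], [a_n, a_{n−1}]ᵀ = C·[a_{n−1}, a_{n−2}]ᵀ, so [a_7, a_6]ᵀ = C^6·[a_1, a_0]ᵀ.
C^6 = [[169, 70], [70, 29]], giving [a_7, a_6]ᵀ = [[-58], [-24]].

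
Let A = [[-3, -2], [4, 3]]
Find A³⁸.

A² = I (check: tr A = 0 and det A = -1), so A³⁸ = I since 38 is even.

[[1, 0], [0, 1]]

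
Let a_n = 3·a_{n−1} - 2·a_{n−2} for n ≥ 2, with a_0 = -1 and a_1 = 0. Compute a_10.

1022

With companion matrix Q = [[3, -2], [1, 0]], [a_n, a_{n−1}]ᵀ = Q·[a_{n−1}, a_{n−2}]ᵀ, so [a_10, a_9]ᵀ = Q⁹·[a_1, a_0]ᵀ.
Q⁹ = [[1023, -1022], [511, -510]], giving [a_10, a_9]ᵀ = [[1022], [510]].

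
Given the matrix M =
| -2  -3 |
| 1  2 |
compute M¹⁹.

[[-2, -3], [1, 2]]

M² = I (check: tr M = 0 and det M = -1), so M¹⁹ = M since 19 is odd.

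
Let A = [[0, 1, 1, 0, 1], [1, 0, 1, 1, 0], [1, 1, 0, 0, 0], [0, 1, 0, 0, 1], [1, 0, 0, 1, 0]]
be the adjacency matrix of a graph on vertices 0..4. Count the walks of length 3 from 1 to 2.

4

The number of length-3 walks from vertex 1 to vertex 2 is entry (1,2) of A³, where A is the adjacency matrix.
A² = [[3, 1, 1, 2, 0], [1, 3, 1, 0, 2], [1, 1, 2, 1, 1], [2, 0, 1, 2, 0], [0, 2, 1, 0, 2]]
A³ = [[2, 6, 4, 1, 5], [6, 2, 4, 5, 1], [4, 4, 2, 2, 2], [1, 5, 2, 0, 4], [5, 1, 2, 4, 0]]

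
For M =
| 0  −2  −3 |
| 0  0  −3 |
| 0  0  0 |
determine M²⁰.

M is strictly triangular, hence nilpotent: M³ = 0, so M²⁰ = 0.

[[0, 0, 0], [0, 0, 0], [0, 0, 0]]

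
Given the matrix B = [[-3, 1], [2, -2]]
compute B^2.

[[11, -5], [-10, 6]]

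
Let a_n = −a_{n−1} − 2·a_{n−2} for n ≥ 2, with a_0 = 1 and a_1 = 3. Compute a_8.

−5

With companion matrix A = [[−1, −2], [1, 0]], [a_n, a_{n−1}]ᵀ = A·[a_{n−1}, a_{n−2}]ᵀ, so [a_8, a_7]ᵀ = A⁷·[a_1, a_0]ᵀ.
A⁷ = [[3, −14], [7, 10]], giving [a_8, a_7]ᵀ = [[−5], [31]].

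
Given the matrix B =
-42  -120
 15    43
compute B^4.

[[-504, -1560], [195, 601]]

tr B = 1 and det B = -6, so the characteristic polynomial is λ² − (1)λ + (-6) with roots -2 and 3.
Eigenvectors give P = [[3, 8], [-1, -3]] with P⁻¹ = [[3, 8], [-1, -3]], and B = P·diag(-2, 3)·P⁻¹.
Then B^4 = P·diag(16, 81)·P⁻¹ = [[48, 648], [-16, -243]] · [[3, 8], [-1, -3]] = [[-504, -1560], [195, 601]].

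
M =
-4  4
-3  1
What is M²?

[[4, -12], [9, -11]]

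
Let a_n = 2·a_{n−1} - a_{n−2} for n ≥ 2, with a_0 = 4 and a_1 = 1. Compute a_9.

-23

With companion matrix Q = [[2, -1], [1, 0]], [a_n, a_{n−1}]ᵀ = Q·[a_{n−1}, a_{n−2}]ᵀ, so [a_9, a_8]ᵀ = Q⁸·[a_1, a_0]ᵀ.
Q⁸ = [[9, -8], [8, -7]], giving [a_9, a_8]ᵀ = [[-23], [-20]].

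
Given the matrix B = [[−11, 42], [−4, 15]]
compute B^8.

[[−39359, 137760], [−13120, 45921]]

tr B = 4 and det B = 3, so the characteristic polynomial is λ² − (4)λ + (3) with roots 3 and 1.
Eigenvectors give P = [[3, 7], [1, 2]] with P⁻¹ = [[−2, 7], [1, −3]], and B = P·diag(3, 1)·P⁻¹.
Then B^8 = P·diag(6561, 1)·P⁻¹ = [[19683, 7], [6561, 2]] · [[−2, 7], [1, −3]] = [[−39359, 137760], [−13120, 45921]].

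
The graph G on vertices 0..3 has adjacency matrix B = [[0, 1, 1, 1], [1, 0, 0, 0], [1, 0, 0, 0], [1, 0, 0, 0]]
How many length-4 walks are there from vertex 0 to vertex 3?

0

The number of length-4 walks from vertex 0 to vertex 3 is entry (0,3) of B^4, where B is the adjacency matrix.
B^2 = [[3, 0, 0, 0], [0, 1, 1, 1], [0, 1, 1, 1], [0, 1, 1, 1]]
B^3 = [[0, 3, 3, 3], [3, 0, 0, 0], [3, 0, 0, 0], [3, 0, 0, 0]]
B^4 = [[9, 0, 0, 0], [0, 3, 3, 3], [0, 3, 3, 3], [0, 3, 3, 3]]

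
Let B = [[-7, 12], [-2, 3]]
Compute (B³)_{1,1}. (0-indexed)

tr B = -4 and det B = 3, so the characteristic polynomial is λ² − (-4)λ + (3) with roots -3 and -1.
Eigenvectors give P = [[3, -2], [1, -1]] with P⁻¹ = [[1, -2], [1, -3]], and B = P·diag(-3, -1)·P⁻¹.
Then B³ = P·diag(-27, -1)·P⁻¹ = [[-81, 2], [-27, 1]] · [[1, -2], [1, -3]] = [[-79, 156], [-26, 51]].

51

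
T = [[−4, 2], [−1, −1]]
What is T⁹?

tr T = −5 and det T = 6, so the characteristic polynomial is λ² − (−5)λ + (6) with roots −3 and −2.
Eigenvectors give P = [[2, 1], [1, 1]] with P⁻¹ = [[1, −1], [−1, 2]], and T = P·diag(−3, −2)·P⁻¹.
Then T⁹ = P·diag(−19683, −512)·P⁻¹ = [[−39366, −512], [−19683, −512]] · [[1, −1], [−1, 2]] = [[−38854, 38342], [−19171, 18659]].

[[−38854, 38342], [−19171, 18659]]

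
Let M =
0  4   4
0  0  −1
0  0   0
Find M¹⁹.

[[0, 0, 0], [0, 0, 0], [0, 0, 0]]

M is strictly triangular, hence nilpotent: M³ = 0, so M¹⁹ = 0.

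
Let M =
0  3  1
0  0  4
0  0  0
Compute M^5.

[[0, 0, 0], [0, 0, 0], [0, 0, 0]]

M is strictly triangular, hence nilpotent: M^3 = 0, so M^5 = 0.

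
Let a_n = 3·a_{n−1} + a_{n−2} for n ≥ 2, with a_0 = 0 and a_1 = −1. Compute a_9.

With companion matrix Q = [[3, 1], [1, 0]], [a_n, a_{n−1}]ᵀ = Q·[a_{n−1}, a_{n−2}]ᵀ, so [a_9, a_8]ᵀ = Q^8·[a_1, a_0]ᵀ.
Q^8 = [[12970, 3927], [3927, 1189]], giving [a_9, a_8]ᵀ = [[−12970], [−3927]].

−12970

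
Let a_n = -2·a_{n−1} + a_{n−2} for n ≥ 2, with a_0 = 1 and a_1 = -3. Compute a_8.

1393

With companion matrix Q = [[-2, 1], [1, 0]], [a_n, a_{n−1}]ᵀ = Q·[a_{n−1}, a_{n−2}]ᵀ, so [a_8, a_7]ᵀ = Q^7·[a_1, a_0]ᵀ.
Q^7 = [[-408, 169], [169, -70]], giving [a_8, a_7]ᵀ = [[1393], [-577]].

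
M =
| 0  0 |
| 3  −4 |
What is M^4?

M^2 = [[0, 0], [−12, 16]]
M^3 = [[0, 0], [48, −64]]
M^4 = [[0, 0], [−192, 256]]

[[0, 0], [−192, 256]]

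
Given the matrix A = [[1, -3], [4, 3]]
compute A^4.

A^2 = [[-11, -12], [16, -3]]
A^3 = [[-59, -3], [4, -57]]
A^4 = [[-71, 168], [-224, -183]]

[[-71, 168], [-224, -183]]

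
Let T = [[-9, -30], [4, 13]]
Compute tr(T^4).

tr T = 4 and det T = 3, so the characteristic polynomial is λ² − (4)λ + (3) with roots 3 and 1.
Eigenvectors give P = [[-5, -3], [2, 1]] with P⁻¹ = [[1, 3], [-2, -5]], and T = P·diag(3, 1)·P⁻¹.
Then T^4 = P·diag(81, 1)·P⁻¹ = [[-405, -3], [162, 1]] · [[1, 3], [-2, -5]] = [[-399, -1200], [160, 481]].

82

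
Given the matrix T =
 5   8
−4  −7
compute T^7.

tr T = −2 and det T = −3, so the characteristic polynomial is λ² − (−2)λ + (−3) with roots −3 and 1.
Eigenvectors give P = [[−1, −2], [1, 1]] with P⁻¹ = [[1, 2], [−1, −1]], and T = P·diag(−3, 1)·P⁻¹.
Then T^7 = P·diag(−2187, 1)·P⁻¹ = [[2187, −2], [−2187, 1]] · [[1, 2], [−1, −1]] = [[2189, 4376], [−2188, −4375]].

[[2189, 4376], [−2188, −4375]]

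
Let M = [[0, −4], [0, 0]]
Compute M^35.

M is strictly triangular, hence nilpotent: M^2 = 0, so M^35 = 0.

[[0, 0], [0, 0]]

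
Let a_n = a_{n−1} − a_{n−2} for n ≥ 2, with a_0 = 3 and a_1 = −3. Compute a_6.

With companion matrix C = [[1, −1], [1, 0]], [a_n, a_{n−1}]ᵀ = C·[a_{n−1}, a_{n−2}]ᵀ, so [a_6, a_5]ᵀ = C⁵·[a_1, a_0]ᵀ.
C⁵ = [[0, 1], [−1, 1]], giving [a_6, a_5]ᵀ = [[3], [6]].

3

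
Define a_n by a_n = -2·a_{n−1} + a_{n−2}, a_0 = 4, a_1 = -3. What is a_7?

-787

With companion matrix B = [[-2, 1], [1, 0]], [a_n, a_{n−1}]ᵀ = B·[a_{n−1}, a_{n−2}]ᵀ, so [a_7, a_6]ᵀ = B⁶·[a_1, a_0]ᵀ.
B⁶ = [[169, -70], [-70, 29]], giving [a_7, a_6]ᵀ = [[-787], [326]].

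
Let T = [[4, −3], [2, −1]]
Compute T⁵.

[[94, −93], [62, −61]]

tr T = 3 and det T = 2, so the characteristic polynomial is λ² − (3)λ + (2) with roots 1 and 2.
Eigenvectors give P = [[1, 3], [1, 2]] with P⁻¹ = [[−2, 3], [1, −1]], and T = P·diag(1, 2)·P⁻¹.
Then T⁵ = P·diag(1, 32)·P⁻¹ = [[1, 96], [1, 64]] · [[−2, 3], [1, −1]] = [[94, −93], [62, −61]].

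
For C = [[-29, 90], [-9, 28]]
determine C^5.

[[-329, 990], [-99, 298]]

tr C = -1 and det C = -2, so the characteristic polynomial is λ² − (-1)λ + (-2) with roots -2 and 1.
Eigenvectors give P = [[-10, -3], [-3, -1]] with P⁻¹ = [[-1, 3], [3, -10]], and C = P·diag(-2, 1)·P⁻¹.
Then C^5 = P·diag(-32, 1)·P⁻¹ = [[320, -3], [96, -1]] · [[-1, 3], [3, -10]] = [[-329, 990], [-99, 298]].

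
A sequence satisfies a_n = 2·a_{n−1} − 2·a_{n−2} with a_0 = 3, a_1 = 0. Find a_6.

With companion matrix Q = [[2, −2], [1, 0]], [a_n, a_{n−1}]ᵀ = Q·[a_{n−1}, a_{n−2}]ᵀ, so [a_6, a_5]ᵀ = Q⁵·[a_1, a_0]ᵀ.
Q⁵ = [[−8, 8], [−4, 0]], giving [a_6, a_5]ᵀ = [[24], [0]].

24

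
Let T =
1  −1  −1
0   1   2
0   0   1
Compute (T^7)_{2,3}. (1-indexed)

14

T = I + N where N = [[0, −1, −1], [0, 0, 2], [0, 0, 0]] is strictly upper-triangular, so N^3 = 0.
(I + N)^7 = I + 7·N + 21·N^2 = [[1, −7, −49], [0, 1, 14], [0, 0, 1]].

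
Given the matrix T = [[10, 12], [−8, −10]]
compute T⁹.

tr T = 0 and det T = −4, so the characteristic polynomial is λ² − (0)λ + (−4) with roots −2 and 2.
Eigenvectors give P = [[−1, 3], [1, −2]] with P⁻¹ = [[2, 3], [1, 1]], and T = P·diag(−2, 2)·P⁻¹.
Then T⁹ = P·diag(−512, 512)·P⁻¹ = [[512, 1536], [−512, −1024]] · [[2, 3], [1, 1]] = [[2560, 3072], [−2048, −2560]].

[[2560, 3072], [−2048, −2560]]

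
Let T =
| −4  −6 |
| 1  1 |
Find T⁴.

[[46, 90], [−15, −29]]

tr T = −3 and det T = 2, so the characteristic polynomial is λ² − (−3)λ + (2) with roots −2 and −1.
Eigenvectors give P = [[−3, 2], [1, −1]] with P⁻¹ = [[−1, −2], [−1, −3]], and T = P·diag(−2, −1)·P⁻¹.
Then T⁴ = P·diag(16, 1)·P⁻¹ = [[−48, 2], [16, −1]] · [[−1, −2], [−1, −3]] = [[46, 90], [−15, −29]].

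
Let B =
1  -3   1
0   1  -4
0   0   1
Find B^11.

B = I + N where N = [[0, -3, 1], [0, 0, -4], [0, 0, 0]] is strictly upper-triangular, so N^3 = 0.
(I + N)^11 = I + 11·N + 55·N^2 = [[1, -33, 671], [0, 1, -44], [0, 0, 1]].

[[1, -33, 671], [0, 1, -44], [0, 0, 1]]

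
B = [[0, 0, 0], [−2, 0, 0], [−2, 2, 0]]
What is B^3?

B is strictly triangular, hence nilpotent: B^3 = 0, so B^3 = 0.

[[0, 0, 0], [0, 0, 0], [0, 0, 0]]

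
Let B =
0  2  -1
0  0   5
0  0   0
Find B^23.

[[0, 0, 0], [0, 0, 0], [0, 0, 0]]

B is strictly triangular, hence nilpotent: B^3 = 0, so B^23 = 0.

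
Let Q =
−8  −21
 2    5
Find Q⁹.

[[−3578, −10731], [1022, 3065]]

tr Q = −3 and det Q = 2, so the characteristic polynomial is λ² − (−3)λ + (2) with roots −1 and −2.
Eigenvectors give P = [[−3, 7], [1, −2]] with P⁻¹ = [[2, 7], [1, 3]], and Q = P·diag(−1, −2)·P⁻¹.
Then Q⁹ = P·diag(−1, −512)·P⁻¹ = [[3, −3584], [−1, 1024]] · [[2, 7], [1, 3]] = [[−3578, −10731], [1022, 3065]].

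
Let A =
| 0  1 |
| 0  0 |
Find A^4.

A is strictly triangular, hence nilpotent: A^2 = 0, so A^4 = 0.

[[0, 0], [0, 0]]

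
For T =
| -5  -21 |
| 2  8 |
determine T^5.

[[-185, -651], [62, 218]]

tr T = 3 and det T = 2, so the characteristic polynomial is λ² − (3)λ + (2) with roots 2 and 1.
Eigenvectors give P = [[-3, 7], [1, -2]] with P⁻¹ = [[2, 7], [1, 3]], and T = P·diag(2, 1)·P⁻¹.
Then T^5 = P·diag(32, 1)·P⁻¹ = [[-96, 7], [32, -2]] · [[2, 7], [1, 3]] = [[-185, -651], [62, 218]].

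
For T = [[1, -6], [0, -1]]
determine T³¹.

[[1, -6], [0, -1]]

T² = I (check: tr T = 0 and det T = -1), so T³¹ = T since 31 is odd.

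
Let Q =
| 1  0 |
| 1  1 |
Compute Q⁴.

[[1, 0], [4, 1]]

Q = I + N where N = [[0, 0], [1, 0]] is strictly lower-triangular, so N² = 0.
(I + N)⁴ = I + 4·N = [[1, 0], [4, 1]].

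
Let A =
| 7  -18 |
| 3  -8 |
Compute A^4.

[[-29, 90], [-15, 46]]

tr A = -1 and det A = -2, so the characteristic polynomial is λ² − (-1)λ + (-2) with roots 1 and -2.
Eigenvectors give P = [[-3, 2], [-1, 1]] with P⁻¹ = [[-1, 2], [-1, 3]], and A = P·diag(1, -2)·P⁻¹.
Then A^4 = P·diag(1, 16)·P⁻¹ = [[-3, 32], [-1, 16]] · [[-1, 2], [-1, 3]] = [[-29, 90], [-15, 46]].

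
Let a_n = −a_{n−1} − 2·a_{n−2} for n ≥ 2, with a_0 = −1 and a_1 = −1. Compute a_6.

3

With companion matrix B = [[−1, −2], [1, 0]], [a_n, a_{n−1}]ᵀ = B·[a_{n−1}, a_{n−2}]ᵀ, so [a_6, a_5]ᵀ = B⁵·[a_1, a_0]ᵀ.
B⁵ = [[−5, 2], [−1, −6]], giving [a_6, a_5]ᵀ = [[3], [7]].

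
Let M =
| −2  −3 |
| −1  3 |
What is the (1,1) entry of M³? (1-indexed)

M² = [[7, −3], [−1, 12]]
M³ = [[−11, −30], [−10, 39]]

−11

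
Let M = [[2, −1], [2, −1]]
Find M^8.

M² = M (a projection; rank 1, trace 1), so M^8 = M.

[[2, −1], [2, −1]]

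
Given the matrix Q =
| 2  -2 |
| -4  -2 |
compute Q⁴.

Q² = [[12, 0], [0, 12]]
Q³ = [[24, -24], [-48, -24]]
Q⁴ = [[144, 0], [0, 144]]

[[144, 0], [0, 144]]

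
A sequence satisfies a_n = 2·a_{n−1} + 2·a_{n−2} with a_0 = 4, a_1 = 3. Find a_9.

With companion matrix B = [[2, 2], [1, 0]], [a_n, a_{n−1}]ᵀ = B·[a_{n−1}, a_{n−2}]ᵀ, so [a_9, a_8]ᵀ = B⁸·[a_1, a_0]ᵀ.
B⁸ = [[2448, 1792], [896, 656]], giving [a_9, a_8]ᵀ = [[14512], [5312]].

14512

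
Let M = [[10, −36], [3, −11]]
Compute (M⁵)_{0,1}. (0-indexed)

−396

tr M = −1 and det M = −2, so the characteristic polynomial is λ² − (−1)λ + (−2) with roots −2 and 1.
Eigenvectors give P = [[3, 4], [1, 1]] with P⁻¹ = [[−1, 4], [1, −3]], and M = P·diag(−2, 1)·P⁻¹.
Then M⁵ = P·diag(−32, 1)·P⁻¹ = [[−96, 4], [−32, 1]] · [[−1, 4], [1, −3]] = [[100, −396], [33, −131]].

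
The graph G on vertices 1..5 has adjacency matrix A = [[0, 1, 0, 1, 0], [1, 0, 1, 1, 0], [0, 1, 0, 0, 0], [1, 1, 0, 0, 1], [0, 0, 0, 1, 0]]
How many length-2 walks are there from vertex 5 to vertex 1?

1

The number of length-2 walks from vertex 5 to vertex 1 is entry (5,1) of A², where A is the adjacency matrix.
A² = [[2, 1, 1, 1, 1], [1, 3, 0, 1, 1], [1, 0, 1, 1, 0], [1, 1, 1, 3, 0], [1, 1, 0, 0, 1]]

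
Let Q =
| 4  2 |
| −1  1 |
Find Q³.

[[46, 38], [−19, −11]]

tr Q = 5 and det Q = 6, so the characteristic polynomial is λ² − (5)λ + (6) with roots 3 and 2.
Eigenvectors give P = [[2, −1], [−1, 1]] with P⁻¹ = [[1, 1], [1, 2]], and Q = P·diag(3, 2)·P⁻¹.
Then Q³ = P·diag(27, 8)·P⁻¹ = [[54, −8], [−27, 8]] · [[1, 1], [1, 2]] = [[46, 38], [−19, −11]].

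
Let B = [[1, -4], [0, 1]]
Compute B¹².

[[1, -48], [0, 1]]

B = I + N where N = [[0, -4], [0, 0]] is strictly upper-triangular, so N² = 0.
(I + N)¹² = I + 12·N = [[1, -48], [0, 1]].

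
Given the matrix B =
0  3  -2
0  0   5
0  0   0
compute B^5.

[[0, 0, 0], [0, 0, 0], [0, 0, 0]]

B is strictly triangular, hence nilpotent: B^3 = 0, so B^5 = 0.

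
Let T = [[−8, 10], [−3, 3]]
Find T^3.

tr T = −5 and det T = 6, so the characteristic polynomial is λ² − (−5)λ + (6) with roots −3 and −2.
Eigenvectors give P = [[2, −5], [1, −3]] with P⁻¹ = [[3, −5], [1, −2]], and T = P·diag(−3, −2)·P⁻¹.
Then T^3 = P·diag(−27, −8)·P⁻¹ = [[−54, 40], [−27, 24]] · [[3, −5], [1, −2]] = [[−122, 190], [−57, 87]].

[[−122, 190], [−57, 87]]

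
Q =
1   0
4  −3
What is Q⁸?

tr Q = −2 and det Q = −3, so the characteristic polynomial is λ² − (−2)λ + (−3) with roots 1 and −3.
Eigenvectors give P = [[−1, 0], [−1, 1]] with P⁻¹ = [[−1, 0], [−1, 1]], and Q = P·diag(1, −3)·P⁻¹.
Then Q⁸ = P·diag(1, 6561)·P⁻¹ = [[−1, 0], [−1, 6561]] · [[−1, 0], [−1, 1]] = [[1, 0], [−6560, 6561]].

[[1, 0], [−6560, 6561]]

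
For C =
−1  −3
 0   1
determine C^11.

[[−1, −3], [0, 1]]

C² = I (check: tr C = 0 and det C = −1), so C^11 = C since 11 is odd.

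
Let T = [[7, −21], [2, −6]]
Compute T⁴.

T² = T (a projection; rank 1, trace 1), so T⁴ = T.

[[7, −21], [2, −6]]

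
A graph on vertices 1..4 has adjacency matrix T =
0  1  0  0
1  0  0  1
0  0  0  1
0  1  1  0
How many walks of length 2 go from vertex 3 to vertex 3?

1

The number of length-2 walks from vertex 3 to vertex 3 is entry (3,3) of T², where T is the adjacency matrix.
T² = [[1, 0, 0, 1], [0, 2, 1, 0], [0, 1, 1, 0], [1, 0, 0, 2]]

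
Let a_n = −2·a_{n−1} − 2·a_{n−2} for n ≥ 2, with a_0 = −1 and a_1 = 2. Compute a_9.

32

With companion matrix B = [[−2, −2], [1, 0]], [a_n, a_{n−1}]ᵀ = B·[a_{n−1}, a_{n−2}]ᵀ, so [a_9, a_8]ᵀ = B⁸·[a_1, a_0]ᵀ.
B⁸ = [[16, 0], [0, 16]], giving [a_9, a_8]ᵀ = [[32], [−16]].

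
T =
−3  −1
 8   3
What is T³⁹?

[[−3, −1], [8, 3]]

T² = I (check: tr T = 0 and det T = −1), so T³⁹ = T since 39 is odd.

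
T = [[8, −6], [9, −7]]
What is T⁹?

tr T = 1 and det T = −2, so the characteristic polynomial is λ² − (1)λ + (−2) with roots 2 and −1.
Eigenvectors give P = [[1, 2], [1, 3]] with P⁻¹ = [[3, −2], [−1, 1]], and T = P·diag(2, −1)·P⁻¹.
Then T⁹ = P·diag(512, −1)·P⁻¹ = [[512, −2], [512, −3]] · [[3, −2], [−1, 1]] = [[1538, −1026], [1539, −1027]].

[[1538, −1026], [1539, −1027]]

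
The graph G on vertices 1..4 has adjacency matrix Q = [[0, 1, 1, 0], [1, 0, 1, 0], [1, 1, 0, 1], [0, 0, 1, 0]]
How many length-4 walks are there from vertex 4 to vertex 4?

The number of length-4 walks from vertex 4 to vertex 4 is entry (4,4) of Q⁴, where Q is the adjacency matrix.
Q² = [[2, 1, 1, 1], [1, 2, 1, 1], [1, 1, 3, 0], [1, 1, 0, 1]]
Q³ = [[2, 3, 4, 1], [3, 2, 4, 1], [4, 4, 2, 3], [1, 1, 3, 0]]
Q⁴ = [[7, 6, 6, 4], [6, 7, 6, 4], [6, 6, 11, 2], [4, 4, 2, 3]]

3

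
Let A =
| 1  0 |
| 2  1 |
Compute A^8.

[[1, 0], [16, 1]]

A = I + N where N = [[0, 0], [2, 0]] is strictly lower-triangular, so N^2 = 0.
(I + N)^8 = I + 8·N = [[1, 0], [16, 1]].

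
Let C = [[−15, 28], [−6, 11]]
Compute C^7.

[[−15303, 30604], [−6558, 13115]]

tr C = −4 and det C = 3, so the characteristic polynomial is λ² − (−4)λ + (3) with roots −3 and −1.
Eigenvectors give P = [[−7, −2], [−3, −1]] with P⁻¹ = [[−1, 2], [3, −7]], and C = P·diag(−3, −1)·P⁻¹.
Then C^7 = P·diag(−2187, −1)·P⁻¹ = [[15309, 2], [6561, 1]] · [[−1, 2], [3, −7]] = [[−15303, 30604], [−6558, 13115]].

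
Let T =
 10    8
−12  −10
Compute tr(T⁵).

tr T = 0 and det T = −4, so the characteristic polynomial is λ² − (0)λ + (−4) with roots 2 and −2.
Eigenvectors give P = [[−1, 2], [1, −3]] with P⁻¹ = [[−3, −2], [−1, −1]], and T = P·diag(2, −2)·P⁻¹.
Then T⁵ = P·diag(32, −32)·P⁻¹ = [[−32, −64], [32, 96]] · [[−3, −2], [−1, −1]] = [[160, 128], [−192, −160]].

0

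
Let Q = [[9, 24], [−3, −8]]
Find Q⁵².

Q² = Q (a projection; rank 1, trace 1), so Q⁵² = Q.

[[9, 24], [−3, −8]]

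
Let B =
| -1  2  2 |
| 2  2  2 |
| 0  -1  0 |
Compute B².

[[5, 0, 2], [2, 6, 8], [-2, -2, -2]]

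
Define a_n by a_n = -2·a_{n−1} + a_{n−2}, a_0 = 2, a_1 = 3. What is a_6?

With companion matrix Q = [[-2, 1], [1, 0]], [a_n, a_{n−1}]ᵀ = Q·[a_{n−1}, a_{n−2}]ᵀ, so [a_6, a_5]ᵀ = Q^5·[a_1, a_0]ᵀ.
Q^5 = [[-70, 29], [29, -12]], giving [a_6, a_5]ᵀ = [[-152], [63]].

-152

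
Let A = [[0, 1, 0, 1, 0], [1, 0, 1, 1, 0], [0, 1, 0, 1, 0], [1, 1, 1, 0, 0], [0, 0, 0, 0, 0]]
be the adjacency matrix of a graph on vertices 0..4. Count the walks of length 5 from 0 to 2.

The number of length-5 walks from vertex 0 to vertex 2 is entry (0,2) of A⁵, where A is the adjacency matrix.
A² = [[2, 1, 2, 1, 0], [1, 3, 1, 2, 0], [2, 1, 2, 1, 0], [1, 2, 1, 3, 0], [0, 0, 0, 0, 0]]
A³ = [[2, 5, 2, 5, 0], [5, 4, 5, 5, 0], [2, 5, 2, 5, 0], [5, 5, 5, 4, 0], [0, 0, 0, 0, 0]]
A⁴ = [[10, 9, 10, 9, 0], [9, 15, 9, 14, 0], [10, 9, 10, 9, 0], [9, 14, 9, 15, 0], [0, 0, 0, 0, 0]]
A⁵ = [[18, 29, 18, 29, 0], [29, 32, 29, 33, 0], [18, 29, 18, 29, 0], [29, 33, 29, 32, 0], [0, 0, 0, 0, 0]]

18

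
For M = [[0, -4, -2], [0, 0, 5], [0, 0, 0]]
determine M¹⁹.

M is strictly triangular, hence nilpotent: M³ = 0, so M¹⁹ = 0.

[[0, 0, 0], [0, 0, 0], [0, 0, 0]]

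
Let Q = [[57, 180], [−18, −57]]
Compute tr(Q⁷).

0

tr Q = 0 and det Q = −9, so the characteristic polynomial is λ² − (0)λ + (−9) with roots −3 and 3.
Eigenvectors give P = [[−3, 10], [1, −3]] with P⁻¹ = [[3, 10], [1, 3]], and Q = P·diag(−3, 3)·P⁻¹.
Then Q⁷ = P·diag(−2187, 2187)·P⁻¹ = [[6561, 21870], [−2187, −6561]] · [[3, 10], [1, 3]] = [[41553, 131220], [−13122, −41553]].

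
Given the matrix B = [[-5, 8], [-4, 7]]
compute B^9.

[[-19685, 39368], [-19684, 39367]]

tr B = 2 and det B = -3, so the characteristic polynomial is λ² − (2)λ + (-3) with roots -1 and 3.
Eigenvectors give P = [[2, 1], [1, 1]] with P⁻¹ = [[1, -1], [-1, 2]], and B = P·diag(-1, 3)·P⁻¹.
Then B^9 = P·diag(-1, 19683)·P⁻¹ = [[-2, 19683], [-1, 19683]] · [[1, -1], [-1, 2]] = [[-19685, 39368], [-19684, 39367]].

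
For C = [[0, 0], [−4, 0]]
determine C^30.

[[0, 0], [0, 0]]

C is strictly triangular, hence nilpotent: C^2 = 0, so C^30 = 0.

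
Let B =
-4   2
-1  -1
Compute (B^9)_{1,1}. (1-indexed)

-38854

tr B = -5 and det B = 6, so the characteristic polynomial is λ² − (-5)λ + (6) with roots -3 and -2.
Eigenvectors give P = [[2, 1], [1, 1]] with P⁻¹ = [[1, -1], [-1, 2]], and B = P·diag(-3, -2)·P⁻¹.
Then B^9 = P·diag(-19683, -512)·P⁻¹ = [[-39366, -512], [-19683, -512]] · [[1, -1], [-1, 2]] = [[-38854, 38342], [-19171, 18659]].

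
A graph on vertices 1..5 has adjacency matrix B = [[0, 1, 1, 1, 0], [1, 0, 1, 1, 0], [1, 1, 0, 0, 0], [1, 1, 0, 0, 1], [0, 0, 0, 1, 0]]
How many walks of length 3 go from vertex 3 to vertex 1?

5

The number of length-3 walks from vertex 3 to vertex 1 is entry (3,1) of B^3, where B is the adjacency matrix.
B^2 = [[3, 2, 1, 1, 1], [2, 3, 1, 1, 1], [1, 1, 2, 2, 0], [1, 1, 2, 3, 0], [1, 1, 0, 0, 1]]
B^3 = [[4, 5, 5, 6, 1], [5, 4, 5, 6, 1], [5, 5, 2, 2, 2], [6, 6, 2, 2, 3], [1, 1, 2, 3, 0]]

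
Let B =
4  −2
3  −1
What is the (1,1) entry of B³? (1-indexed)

tr B = 3 and det B = 2, so the characteristic polynomial is λ² − (3)λ + (2) with roots 2 and 1.
Eigenvectors give P = [[1, −2], [1, −3]] with P⁻¹ = [[3, −2], [1, −1]], and B = P·diag(2, 1)·P⁻¹.
Then B³ = P·diag(8, 1)·P⁻¹ = [[8, −2], [8, −3]] · [[3, −2], [1, −1]] = [[22, −14], [21, −13]].

22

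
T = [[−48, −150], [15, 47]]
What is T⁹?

[[−201438, −605850], [60585, 182267]]

tr T = −1 and det T = −6, so the characteristic polynomial is λ² − (−1)λ + (−6) with roots −3 and 2.
Eigenvectors give P = [[10, −3], [−3, 1]] with P⁻¹ = [[1, 3], [3, 10]], and T = P·diag(−3, 2)·P⁻¹.
Then T⁹ = P·diag(−19683, 512)·P⁻¹ = [[−196830, −1536], [59049, 512]] · [[1, 3], [3, 10]] = [[−201438, −605850], [60585, 182267]].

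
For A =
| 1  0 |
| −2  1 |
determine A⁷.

[[1, 0], [−14, 1]]

A = I + N where N = [[0, 0], [−2, 0]] is strictly lower-triangular, so N² = 0.
(I + N)⁷ = I + 7·N = [[1, 0], [−14, 1]].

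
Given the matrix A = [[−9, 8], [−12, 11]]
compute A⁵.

[[−489, 488], [−732, 731]]

tr A = 2 and det A = −3, so the characteristic polynomial is λ² − (2)λ + (−3) with roots −1 and 3.
Eigenvectors give P = [[1, 2], [1, 3]] with P⁻¹ = [[3, −2], [−1, 1]], and A = P·diag(−1, 3)·P⁻¹.
Then A⁵ = P·diag(−1, 243)·P⁻¹ = [[−1, 486], [−1, 729]] · [[3, −2], [−1, 1]] = [[−489, 488], [−732, 731]].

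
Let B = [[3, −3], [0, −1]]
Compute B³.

B² = [[9, −6], [0, 1]]
B³ = [[27, −21], [0, −1]]

[[27, −21], [0, −1]]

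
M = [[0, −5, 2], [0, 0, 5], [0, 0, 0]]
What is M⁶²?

[[0, 0, 0], [0, 0, 0], [0, 0, 0]]

M is strictly triangular, hence nilpotent: M³ = 0, so M⁶² = 0.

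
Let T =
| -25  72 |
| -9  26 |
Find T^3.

[[-73, 216], [-27, 80]]

tr T = 1 and det T = -2, so the characteristic polynomial is λ² − (1)λ + (-2) with roots 2 and -1.
Eigenvectors give P = [[8, 3], [3, 1]] with P⁻¹ = [[-1, 3], [3, -8]], and T = P·diag(2, -1)·P⁻¹.
Then T^3 = P·diag(8, -1)·P⁻¹ = [[64, -3], [24, -1]] · [[-1, 3], [3, -8]] = [[-73, 216], [-27, 80]].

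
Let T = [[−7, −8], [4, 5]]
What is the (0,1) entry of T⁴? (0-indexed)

tr T = −2 and det T = −3, so the characteristic polynomial is λ² − (−2)λ + (−3) with roots 1 and −3.
Eigenvectors give P = [[−1, 2], [1, −1]] with P⁻¹ = [[1, 2], [1, 1]], and T = P·diag(1, −3)·P⁻¹.
Then T⁴ = P·diag(1, 81)·P⁻¹ = [[−1, 162], [1, −81]] · [[1, 2], [1, 1]] = [[161, 160], [−80, −79]].

160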